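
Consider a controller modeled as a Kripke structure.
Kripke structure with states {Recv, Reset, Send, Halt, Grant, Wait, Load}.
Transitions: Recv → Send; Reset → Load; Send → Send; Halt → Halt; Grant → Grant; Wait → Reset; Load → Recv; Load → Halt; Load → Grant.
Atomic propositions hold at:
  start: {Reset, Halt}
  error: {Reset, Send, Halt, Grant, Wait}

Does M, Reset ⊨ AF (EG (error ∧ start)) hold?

No

Sat(error ∧ start) = {Reset, Halt}
EG (error ∧ start): greatest fixpoint, start Z0 = {Reset, Halt}, keep only states in Sat with some successor in Z. Z1 = {Halt}; fixed.
Sat(EG (error ∧ start)) = {Halt}
AF (EG (error ∧ start)): least fixpoint, start Z0 = {Halt}, add states with every successor in Z. Already a fixed point.
Sat(AF (EG (error ∧ start))) = {Halt}
Reset ∉ Sat(AF (EG (error ∧ start))) = {Halt}, so the formula does not hold at Reset.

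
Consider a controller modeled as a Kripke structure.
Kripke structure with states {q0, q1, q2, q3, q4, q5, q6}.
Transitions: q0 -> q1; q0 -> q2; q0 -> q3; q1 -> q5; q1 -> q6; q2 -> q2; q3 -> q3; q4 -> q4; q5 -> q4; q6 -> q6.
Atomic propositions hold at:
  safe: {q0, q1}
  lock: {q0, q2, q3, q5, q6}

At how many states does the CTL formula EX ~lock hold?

3

Sat(~lock) = {q1, q4}
Sat(EX ~lock) = {s : some successor in {q1, q4}} = {q0, q4, q5}
|Sat(EX ~lock)| = |{q0, q4, q5}| = 3.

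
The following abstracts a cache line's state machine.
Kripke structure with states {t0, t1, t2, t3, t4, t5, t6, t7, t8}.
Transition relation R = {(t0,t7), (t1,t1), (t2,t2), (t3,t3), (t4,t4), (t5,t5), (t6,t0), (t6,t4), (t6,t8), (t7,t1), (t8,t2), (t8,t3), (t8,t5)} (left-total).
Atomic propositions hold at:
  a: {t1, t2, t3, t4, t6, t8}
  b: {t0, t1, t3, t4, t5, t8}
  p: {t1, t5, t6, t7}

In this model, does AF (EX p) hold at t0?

Sat(EX p) = {s : some successor in {t1, t5, t6, t7}} = {t0, t1, t5, t7, t8}
AF (EX p): least fixpoint, start Z0 = {t0, t1, t5, t7, t8}, add states with every successor in Z. Already a fixed point.
Sat(AF (EX p)) = {t0, t1, t5, t7, t8}
t0 ∈ Sat(AF (EX p)) = {t0, t1, t5, t7, t8}, so the formula holds at t0.

Yes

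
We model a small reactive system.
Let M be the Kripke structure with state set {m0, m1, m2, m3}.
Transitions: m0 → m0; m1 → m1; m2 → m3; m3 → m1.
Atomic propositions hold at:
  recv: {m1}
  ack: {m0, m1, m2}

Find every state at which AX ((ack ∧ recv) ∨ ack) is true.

Sat(ack ∧ recv) = {m1}
Sat((ack ∧ recv) ∨ ack) = {m0, m1, m2}
Sat(AX ((ack ∧ recv) ∨ ack)) = {s : every successor in {m0, m1, m2}} = {m0, m1, m3}

{m0, m1, m3}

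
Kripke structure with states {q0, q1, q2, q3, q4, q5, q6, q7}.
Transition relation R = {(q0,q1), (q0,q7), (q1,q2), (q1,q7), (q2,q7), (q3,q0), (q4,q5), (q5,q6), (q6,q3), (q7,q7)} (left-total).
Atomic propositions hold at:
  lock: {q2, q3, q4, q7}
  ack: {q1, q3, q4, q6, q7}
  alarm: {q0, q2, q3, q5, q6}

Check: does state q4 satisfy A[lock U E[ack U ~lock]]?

Yes

Sat(~lock) = {q0, q1, q5, q6}
E[ack U ~lock]: least fixpoint, start Z0 = Sat(~lock) = {q0, q1, q5, q6}, add states in Sat(ack) with some successor in Z. Z1 = {q0, q1, q3, q4, q5, q6}; fixed.
Sat(E[ack U ~lock]) = {q0, q1, q3, q4, q5, q6}
A[lock U E[ack U ~lock]]: least fixpoint, start Z0 = Sat(E[ack U ~lock]) = {q0, q1, q3, q4, q5, q6}, add states in Sat(lock) with every successor in Z. Already a fixed point.
Sat(A[lock U E[ack U ~lock]]) = {q0, q1, q3, q4, q5, q6}
q4 ∈ Sat(A[lock U E[ack U ~lock]]) = {q0, q1, q3, q4, q5, q6}, so the formula holds at q4.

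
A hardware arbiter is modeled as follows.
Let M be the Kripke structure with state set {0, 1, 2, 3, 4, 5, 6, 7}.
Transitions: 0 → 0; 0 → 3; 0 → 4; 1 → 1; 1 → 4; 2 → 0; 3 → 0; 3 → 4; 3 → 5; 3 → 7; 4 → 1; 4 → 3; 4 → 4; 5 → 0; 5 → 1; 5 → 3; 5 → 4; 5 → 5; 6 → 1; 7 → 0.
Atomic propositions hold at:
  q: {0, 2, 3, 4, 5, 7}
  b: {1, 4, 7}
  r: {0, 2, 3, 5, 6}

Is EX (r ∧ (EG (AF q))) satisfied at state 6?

AF q: least fixpoint, start Z0 = {0, 2, 3, 4, 5, 7}, add states with every successor in Z. Already a fixed point.
Sat(AF q) = {0, 2, 3, 4, 5, 7}
EG (AF q): greatest fixpoint, start Z0 = {0, 2, 3, 4, 5, 7}, keep only states in Sat with some successor in Z. Already a fixed point.
Sat(EG (AF q)) = {0, 2, 3, 4, 5, 7}
Sat(r ∧ (EG (AF q))) = {0, 2, 3, 5}
Sat(EX (r ∧ (EG (AF q)))) = {s : some successor in {0, 2, 3, 5}} = {0, 2, 3, 4, 5, 7}
6 ∉ Sat(EX (r ∧ (EG (AF q)))) = {0, 2, 3, 4, 5, 7}, so the formula does not hold at 6.

No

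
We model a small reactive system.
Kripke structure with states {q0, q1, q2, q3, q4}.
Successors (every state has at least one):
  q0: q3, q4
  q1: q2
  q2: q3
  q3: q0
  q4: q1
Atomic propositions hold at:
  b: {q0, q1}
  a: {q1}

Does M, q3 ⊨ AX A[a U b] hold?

Yes

A[a U b]: least fixpoint, start Z0 = Sat(b) = {q0, q1}, add states in Sat(a) with every successor in Z. Already a fixed point.
Sat(A[a U b]) = {q0, q1}
Sat(AX A[a U b]) = {s : every successor in {q0, q1}} = {q3, q4}
q3 ∈ Sat(AX A[a U b]) = {q3, q4}, so the formula holds at q3.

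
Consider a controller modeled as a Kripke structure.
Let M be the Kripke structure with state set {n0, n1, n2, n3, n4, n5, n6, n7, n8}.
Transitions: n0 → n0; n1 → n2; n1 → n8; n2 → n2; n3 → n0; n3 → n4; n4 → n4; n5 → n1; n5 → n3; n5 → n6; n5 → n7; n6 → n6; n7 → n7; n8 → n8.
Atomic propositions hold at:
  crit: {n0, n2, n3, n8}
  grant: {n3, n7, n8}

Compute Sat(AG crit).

AG crit: greatest fixpoint, start Z0 = {n0, n2, n3, n8}, keep only states in Sat with every successor in Z. Z1 = {n0, n2, n8}; fixed.
Sat(AG crit) = {n0, n2, n8}

{n0, n2, n8}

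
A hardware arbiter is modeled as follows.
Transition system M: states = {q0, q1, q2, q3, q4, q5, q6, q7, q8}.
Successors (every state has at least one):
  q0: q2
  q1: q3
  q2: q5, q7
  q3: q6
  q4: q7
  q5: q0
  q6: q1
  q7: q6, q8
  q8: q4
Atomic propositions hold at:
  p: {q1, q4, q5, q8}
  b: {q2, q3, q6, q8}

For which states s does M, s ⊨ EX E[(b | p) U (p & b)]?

Sat(b | p) = {q1, q2, q3, q4, q5, q6, q8}
Sat(p & b) = {q8}
E[(b | p) U (p & b)]: least fixpoint, start Z0 = Sat((p & b)) = {q8}, add states in Sat(b | p) with some successor in Z. Already a fixed point.
Sat(E[(b | p) U (p & b)]) = {q8}
Sat(EX E[(b | p) U (p & b)]) = {s : some successor in {q8}} = {q7}

{q7}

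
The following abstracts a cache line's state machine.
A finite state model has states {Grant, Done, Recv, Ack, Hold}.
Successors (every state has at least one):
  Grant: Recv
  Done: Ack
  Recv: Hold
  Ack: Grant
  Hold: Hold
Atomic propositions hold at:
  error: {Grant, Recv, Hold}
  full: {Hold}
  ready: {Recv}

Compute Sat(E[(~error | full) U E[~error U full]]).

{Hold}

Sat(~error) = {Done, Ack}
Sat(~error | full) = {Done, Ack, Hold}
E[~error U full]: least fixpoint, start Z0 = Sat(full) = {Hold}, add states in Sat(~error) with some successor in Z. Already a fixed point.
Sat(E[~error U full]) = {Hold}
E[(~error | full) U E[~error U full]]: least fixpoint, start Z0 = Sat(E[~error U full]) = {Hold}, add states in Sat(~error | full) with some successor in Z. Already a fixed point.
Sat(E[(~error | full) U E[~error U full]]) = {Hold}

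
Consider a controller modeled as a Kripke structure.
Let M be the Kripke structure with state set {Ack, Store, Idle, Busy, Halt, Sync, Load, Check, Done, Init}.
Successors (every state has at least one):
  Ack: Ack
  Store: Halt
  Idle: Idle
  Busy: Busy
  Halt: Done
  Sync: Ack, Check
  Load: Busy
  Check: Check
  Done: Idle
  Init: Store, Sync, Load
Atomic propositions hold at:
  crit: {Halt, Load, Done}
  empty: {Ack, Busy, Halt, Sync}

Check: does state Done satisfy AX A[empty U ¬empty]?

Yes

Sat(¬empty) = {Store, Idle, Load, Check, Done, Init}
A[empty U ¬empty]: least fixpoint, start Z0 = Sat(¬empty) = {Store, Idle, Load, Check, Done, Init}, add states in Sat(empty) with every successor in Z. Z1 = {Store, Idle, Halt, Load, Check, Done, Init}; fixed.
Sat(A[empty U ¬empty]) = {Store, Idle, Halt, Load, Check, Done, Init}
Sat(AX A[empty U ¬empty]) = {s : every successor in {Store, Idle, Halt, Load, Check, Done, Init}} = {Store, Idle, Halt, Check, Done}
Done ∈ Sat(AX A[empty U ¬empty]) = {Store, Idle, Halt, Check, Done}, so the formula holds at Done.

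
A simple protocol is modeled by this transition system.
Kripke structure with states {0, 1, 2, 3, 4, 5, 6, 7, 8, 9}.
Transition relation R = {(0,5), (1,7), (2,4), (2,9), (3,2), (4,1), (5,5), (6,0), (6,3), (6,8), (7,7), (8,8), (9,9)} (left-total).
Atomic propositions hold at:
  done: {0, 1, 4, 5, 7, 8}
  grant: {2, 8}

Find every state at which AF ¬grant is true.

Sat(¬grant) = {0, 1, 3, 4, 5, 6, 7, 9}
AF ¬grant: least fixpoint, start Z0 = {0, 1, 3, 4, 5, 6, 7, 9}, add states with every successor in Z. Z1 = {0, 1, 2, 3, 4, 5, 6, 7, 9}; fixed.
Sat(AF ¬grant) = {0, 1, 2, 3, 4, 5, 6, 7, 9}

{0, 1, 2, 3, 4, 5, 6, 7, 9}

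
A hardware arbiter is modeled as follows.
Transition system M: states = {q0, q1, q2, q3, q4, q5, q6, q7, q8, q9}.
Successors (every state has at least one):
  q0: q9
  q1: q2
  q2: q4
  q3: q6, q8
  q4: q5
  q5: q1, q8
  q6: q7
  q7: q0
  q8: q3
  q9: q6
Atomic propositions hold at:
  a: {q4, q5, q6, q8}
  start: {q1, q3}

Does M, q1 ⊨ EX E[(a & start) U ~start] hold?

Yes

Sat(a & start) = ∅
Sat(~start) = {q0, q2, q4, q5, q6, q7, q8, q9}
E[(a & start) U ~start]: least fixpoint, start Z0 = Sat(~start) = {q0, q2, q4, q5, q6, q7, q8, q9}, add states in Sat(a & start) with some successor in Z. Already a fixed point.
Sat(E[(a & start) U ~start]) = {q0, q2, q4, q5, q6, q7, q8, q9}
Sat(EX E[(a & start) U ~start]) = {s : some successor in {q0, q2, q4, q5, q6, q7, q8, q9}} = {q0, q1, q2, q3, q4, q5, q6, q7, q9}
q1 ∈ Sat(EX E[(a & start) U ~start]) = {q0, q1, q2, q3, q4, q5, q6, q7, q9}, so the formula holds at q1.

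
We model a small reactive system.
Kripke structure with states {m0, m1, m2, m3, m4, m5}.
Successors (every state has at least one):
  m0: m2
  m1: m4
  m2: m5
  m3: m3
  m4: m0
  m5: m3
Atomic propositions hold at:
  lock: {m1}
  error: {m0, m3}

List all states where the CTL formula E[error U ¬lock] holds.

Sat(¬lock) = {m0, m2, m3, m4, m5}
E[error U ¬lock]: least fixpoint, start Z0 = Sat(¬lock) = {m0, m2, m3, m4, m5}, add states in Sat(error) with some successor in Z. Already a fixed point.
Sat(E[error U ¬lock]) = {m0, m2, m3, m4, m5}

{m0, m2, m3, m4, m5}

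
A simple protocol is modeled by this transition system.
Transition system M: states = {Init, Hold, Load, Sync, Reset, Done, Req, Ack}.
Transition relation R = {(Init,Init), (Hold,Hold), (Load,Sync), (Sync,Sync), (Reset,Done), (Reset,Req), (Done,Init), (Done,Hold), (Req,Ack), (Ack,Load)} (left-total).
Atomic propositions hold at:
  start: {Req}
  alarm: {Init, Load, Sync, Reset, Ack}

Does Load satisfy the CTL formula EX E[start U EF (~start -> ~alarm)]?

Sat(~start) = {Init, Hold, Load, Sync, Reset, Done, Ack}
Sat(~alarm) = {Hold, Done, Req}
Sat(~start -> ~alarm) = {Hold, Done, Req}
EF (~start -> ~alarm): least fixpoint, start Z0 = {Hold, Done, Req}, add states with some successor in Z. Z1 = {Hold, Reset, Done, Req}; fixed.
Sat(EF (~start -> ~alarm)) = {Hold, Reset, Done, Req}
E[start U EF (~start -> ~alarm)]: least fixpoint, start Z0 = Sat(EF (~start -> ~alarm)) = {Hold, Reset, Done, Req}, add states in Sat(start) with some successor in Z. Already a fixed point.
Sat(E[start U EF (~start -> ~alarm)]) = {Hold, Reset, Done, Req}
Sat(EX E[start U EF (~start -> ~alarm)]) = {s : some successor in {Hold, Reset, Done, Req}} = {Hold, Reset, Done}
Load ∉ Sat(EX E[start U EF (~start -> ~alarm)]) = {Hold, Reset, Done}, so the formula does not hold at Load.

No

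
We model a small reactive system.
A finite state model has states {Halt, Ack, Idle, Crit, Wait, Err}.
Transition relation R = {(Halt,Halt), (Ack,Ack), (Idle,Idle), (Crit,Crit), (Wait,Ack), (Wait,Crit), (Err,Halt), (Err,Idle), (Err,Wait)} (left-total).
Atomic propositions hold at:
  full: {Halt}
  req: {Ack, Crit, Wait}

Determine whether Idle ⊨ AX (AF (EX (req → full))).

Yes

Sat(req → full) = {Halt, Idle, Err}
Sat(EX (req → full)) = {s : some successor in {Halt, Idle, Err}} = {Halt, Idle, Err}
AF (EX (req → full)): least fixpoint, start Z0 = {Halt, Idle, Err}, add states with every successor in Z. Already a fixed point.
Sat(AF (EX (req → full))) = {Halt, Idle, Err}
Sat(AX (AF (EX (req → full)))) = {s : every successor in {Halt, Idle, Err}} = {Halt, Idle}
Idle ∈ Sat(AX (AF (EX (req → full)))) = {Halt, Idle}, so the formula holds at Idle.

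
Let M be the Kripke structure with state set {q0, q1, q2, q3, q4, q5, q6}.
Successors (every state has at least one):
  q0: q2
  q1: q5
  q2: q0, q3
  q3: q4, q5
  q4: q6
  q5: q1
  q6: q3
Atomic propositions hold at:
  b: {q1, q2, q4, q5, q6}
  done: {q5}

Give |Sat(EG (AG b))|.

2

AG b: greatest fixpoint, start Z0 = {q1, q2, q4, q5, q6}, keep only states in Sat with every successor in Z. Z1 = {q1, q4, q5}; Z2 = {q1, q5}; fixed.
Sat(AG b) = {q1, q5}
EG (AG b): greatest fixpoint, start Z0 = {q1, q5}, keep only states in Sat with some successor in Z. Already a fixed point.
Sat(EG (AG b)) = {q1, q5}
|Sat(EG (AG b))| = |{q1, q5}| = 2.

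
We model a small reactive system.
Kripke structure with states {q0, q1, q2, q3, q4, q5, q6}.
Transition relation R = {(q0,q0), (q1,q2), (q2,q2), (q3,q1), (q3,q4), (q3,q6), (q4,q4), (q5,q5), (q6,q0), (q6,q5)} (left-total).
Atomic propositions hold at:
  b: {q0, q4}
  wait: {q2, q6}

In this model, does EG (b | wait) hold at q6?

Yes

Sat(b | wait) = {q0, q2, q4, q6}
EG (b | wait): greatest fixpoint, start Z0 = {q0, q2, q4, q6}, keep only states in Sat with some successor in Z. Already a fixed point.
Sat(EG (b | wait)) = {q0, q2, q4, q6}
q6 ∈ Sat(EG (b | wait)) = {q0, q2, q4, q6}, so the formula holds at q6.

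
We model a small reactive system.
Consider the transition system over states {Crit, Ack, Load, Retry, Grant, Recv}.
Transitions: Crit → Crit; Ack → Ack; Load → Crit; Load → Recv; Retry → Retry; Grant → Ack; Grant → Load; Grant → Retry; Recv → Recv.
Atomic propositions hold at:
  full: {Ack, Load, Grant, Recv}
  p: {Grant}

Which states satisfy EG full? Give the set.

EG full: greatest fixpoint, start Z0 = {Ack, Load, Grant, Recv}, keep only states in Sat with some successor in Z. Already a fixed point.
Sat(EG full) = {Ack, Load, Grant, Recv}

{Ack, Load, Grant, Recv}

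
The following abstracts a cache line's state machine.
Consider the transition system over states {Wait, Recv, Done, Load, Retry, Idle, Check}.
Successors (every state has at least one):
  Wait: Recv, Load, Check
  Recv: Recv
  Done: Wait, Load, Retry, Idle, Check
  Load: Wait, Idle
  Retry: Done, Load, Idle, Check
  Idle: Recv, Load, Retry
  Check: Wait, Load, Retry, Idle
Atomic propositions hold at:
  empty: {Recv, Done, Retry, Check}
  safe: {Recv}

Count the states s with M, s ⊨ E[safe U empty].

4

E[safe U empty]: least fixpoint, start Z0 = Sat(empty) = {Recv, Done, Retry, Check}, add states in Sat(safe) with some successor in Z. Already a fixed point.
Sat(E[safe U empty]) = {Recv, Done, Retry, Check}
|Sat(E[safe U empty])| = |{Recv, Done, Retry, Check}| = 4.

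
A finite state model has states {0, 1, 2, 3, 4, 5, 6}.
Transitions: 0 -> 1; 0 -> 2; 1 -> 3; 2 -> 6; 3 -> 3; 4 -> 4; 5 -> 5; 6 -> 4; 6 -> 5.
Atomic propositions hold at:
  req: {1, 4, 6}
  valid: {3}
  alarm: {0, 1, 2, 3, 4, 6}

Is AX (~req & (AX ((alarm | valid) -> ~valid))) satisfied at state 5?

Sat(~req) = {0, 2, 3, 5}
Sat(alarm | valid) = {0, 1, 2, 3, 4, 6}
Sat(~valid) = {0, 1, 2, 4, 5, 6}
Sat((alarm | valid) -> ~valid) = {0, 1, 2, 4, 5, 6}
Sat(AX ((alarm | valid) -> ~valid)) = {s : every successor in {0, 1, 2, 4, 5, 6}} = {0, 2, 4, 5, 6}
Sat(~req & (AX ((alarm | valid) -> ~valid))) = {0, 2, 5}
Sat(AX (~req & (AX ((alarm | valid) -> ~valid)))) = {s : every successor in {0, 2, 5}} = {5}
5 ∈ Sat(AX (~req & (AX ((alarm | valid) -> ~valid)))) = {5}, so the formula holds at 5.

Yes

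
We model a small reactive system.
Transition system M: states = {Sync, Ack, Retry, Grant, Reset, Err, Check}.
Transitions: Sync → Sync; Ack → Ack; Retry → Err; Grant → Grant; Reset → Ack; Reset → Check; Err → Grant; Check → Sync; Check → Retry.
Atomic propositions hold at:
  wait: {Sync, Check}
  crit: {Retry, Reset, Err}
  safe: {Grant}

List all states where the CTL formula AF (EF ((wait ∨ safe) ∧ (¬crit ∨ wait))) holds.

{Sync, Retry, Grant, Reset, Err, Check}

Sat(wait ∨ safe) = {Sync, Grant, Check}
Sat(¬crit) = {Sync, Ack, Grant, Check}
Sat(¬crit ∨ wait) = {Sync, Ack, Grant, Check}
Sat((wait ∨ safe) ∧ (¬crit ∨ wait)) = {Sync, Grant, Check}
EF ((wait ∨ safe) ∧ (¬crit ∨ wait)): least fixpoint, start Z0 = {Sync, Grant, Check}, add states with some successor in Z. Z1 = {Sync, Grant, Reset, Err, Check}; Z2 = {Sync, Retry, Grant, Reset, Err, Check}; fixed.
Sat(EF ((wait ∨ safe) ∧ (¬crit ∨ wait))) = {Sync, Retry, Grant, Reset, Err, Check}
AF (EF ((wait ∨ safe) ∧ (¬crit ∨ wait))): least fixpoint, start Z0 = {Sync, Retry, Grant, Reset, Err, Check}, add states with every successor in Z. Already a fixed point.
Sat(AF (EF ((wait ∨ safe) ∧ (¬crit ∨ wait)))) = {Sync, Retry, Grant, Reset, Err, Check}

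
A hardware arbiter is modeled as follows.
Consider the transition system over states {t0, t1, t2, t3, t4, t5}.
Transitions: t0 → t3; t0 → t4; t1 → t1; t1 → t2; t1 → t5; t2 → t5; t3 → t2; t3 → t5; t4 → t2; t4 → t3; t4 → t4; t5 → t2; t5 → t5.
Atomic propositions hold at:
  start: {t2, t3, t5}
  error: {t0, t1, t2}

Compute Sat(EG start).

{t2, t3, t5}

EG start: greatest fixpoint, start Z0 = {t2, t3, t5}, keep only states in Sat with some successor in Z. Already a fixed point.
Sat(EG start) = {t2, t3, t5}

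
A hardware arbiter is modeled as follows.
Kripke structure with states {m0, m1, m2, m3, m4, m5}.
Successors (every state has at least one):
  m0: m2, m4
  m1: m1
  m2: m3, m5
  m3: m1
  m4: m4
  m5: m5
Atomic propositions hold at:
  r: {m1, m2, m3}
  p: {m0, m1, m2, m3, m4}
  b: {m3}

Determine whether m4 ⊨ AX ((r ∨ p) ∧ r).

No

Sat(r ∨ p) = {m0, m1, m2, m3, m4}
Sat((r ∨ p) ∧ r) = {m1, m2, m3}
Sat(AX ((r ∨ p) ∧ r)) = {s : every successor in {m1, m2, m3}} = {m1, m3}
m4 ∉ Sat(AX ((r ∨ p) ∧ r)) = {m1, m3}, so the formula does not hold at m4.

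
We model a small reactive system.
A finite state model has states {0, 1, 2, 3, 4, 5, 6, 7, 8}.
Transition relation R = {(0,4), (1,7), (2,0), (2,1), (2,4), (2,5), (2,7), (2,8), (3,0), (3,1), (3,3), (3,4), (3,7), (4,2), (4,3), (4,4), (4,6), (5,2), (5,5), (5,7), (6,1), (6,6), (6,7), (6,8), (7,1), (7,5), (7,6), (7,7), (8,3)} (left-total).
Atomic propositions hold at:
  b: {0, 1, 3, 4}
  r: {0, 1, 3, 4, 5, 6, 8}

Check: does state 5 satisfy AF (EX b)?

Sat(EX b) = {s : some successor in {0, 1, 3, 4}} = {0, 2, 3, 4, 6, 7, 8}
AF (EX b): least fixpoint, start Z0 = {0, 2, 3, 4, 6, 7, 8}, add states with every successor in Z. Z1 = {0, 1, 2, 3, 4, 6, 7, 8}; fixed.
Sat(AF (EX b)) = {0, 1, 2, 3, 4, 6, 7, 8}
5 ∉ Sat(AF (EX b)) = {0, 1, 2, 3, 4, 6, 7, 8}, so the formula does not hold at 5.

No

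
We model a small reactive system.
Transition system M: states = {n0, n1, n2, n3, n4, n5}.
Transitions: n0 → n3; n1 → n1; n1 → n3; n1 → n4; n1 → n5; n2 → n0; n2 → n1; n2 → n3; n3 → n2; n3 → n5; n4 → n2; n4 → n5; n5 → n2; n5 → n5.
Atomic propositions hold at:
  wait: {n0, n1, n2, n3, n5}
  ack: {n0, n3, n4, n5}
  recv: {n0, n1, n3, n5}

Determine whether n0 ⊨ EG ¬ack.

No

Sat(¬ack) = {n1, n2}
EG ¬ack: greatest fixpoint, start Z0 = {n1, n2}, keep only states in Sat with some successor in Z. Already a fixed point.
Sat(EG ¬ack) = {n1, n2}
n0 ∉ Sat(EG ¬ack) = {n1, n2}, so the formula does not hold at n0.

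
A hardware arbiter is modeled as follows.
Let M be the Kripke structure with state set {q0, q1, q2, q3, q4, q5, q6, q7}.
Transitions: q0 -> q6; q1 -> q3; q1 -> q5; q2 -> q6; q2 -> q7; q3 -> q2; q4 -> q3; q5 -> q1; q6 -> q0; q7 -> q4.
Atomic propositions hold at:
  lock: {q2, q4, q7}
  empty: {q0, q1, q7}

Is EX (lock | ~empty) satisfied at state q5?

Sat(~empty) = {q2, q3, q4, q5, q6}
Sat(lock | ~empty) = {q2, q3, q4, q5, q6, q7}
Sat(EX (lock | ~empty)) = {s : some successor in {q2, q3, q4, q5, q6, q7}} = {q0, q1, q2, q3, q4, q7}
q5 ∉ Sat(EX (lock | ~empty)) = {q0, q1, q2, q3, q4, q7}, so the formula does not hold at q5.

No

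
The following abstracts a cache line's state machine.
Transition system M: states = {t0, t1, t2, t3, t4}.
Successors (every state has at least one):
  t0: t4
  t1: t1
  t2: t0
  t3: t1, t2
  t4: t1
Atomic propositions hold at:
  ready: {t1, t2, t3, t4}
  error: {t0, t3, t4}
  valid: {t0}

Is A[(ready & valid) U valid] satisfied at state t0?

Sat(ready & valid) = ∅
A[(ready & valid) U valid]: least fixpoint, start Z0 = Sat(valid) = {t0}, add states in Sat(ready & valid) with every successor in Z. Already a fixed point.
Sat(A[(ready & valid) U valid]) = {t0}
t0 ∈ Sat(A[(ready & valid) U valid]) = {t0}, so the formula holds at t0.

Yes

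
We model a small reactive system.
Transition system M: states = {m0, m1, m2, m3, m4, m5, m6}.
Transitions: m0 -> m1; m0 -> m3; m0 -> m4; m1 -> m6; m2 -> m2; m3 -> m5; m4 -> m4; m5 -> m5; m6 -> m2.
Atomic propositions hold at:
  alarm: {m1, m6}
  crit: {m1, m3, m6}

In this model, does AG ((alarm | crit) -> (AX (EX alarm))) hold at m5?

Yes

Sat(alarm | crit) = {m1, m3, m6}
Sat(EX alarm) = {s : some successor in {m1, m6}} = {m0, m1}
Sat(AX (EX alarm)) = {s : every successor in {m0, m1}} = ∅
Sat((alarm | crit) -> (AX (EX alarm))) = {m0, m2, m4, m5}
AG ((alarm | crit) -> (AX (EX alarm))): greatest fixpoint, start Z0 = {m0, m2, m4, m5}, keep only states in Sat with every successor in Z. Z1 = {m2, m4, m5}; fixed.
Sat(AG ((alarm | crit) -> (AX (EX alarm)))) = {m2, m4, m5}
m5 ∈ Sat(AG ((alarm | crit) -> (AX (EX alarm)))) = {m2, m4, m5}, so the formula holds at m5.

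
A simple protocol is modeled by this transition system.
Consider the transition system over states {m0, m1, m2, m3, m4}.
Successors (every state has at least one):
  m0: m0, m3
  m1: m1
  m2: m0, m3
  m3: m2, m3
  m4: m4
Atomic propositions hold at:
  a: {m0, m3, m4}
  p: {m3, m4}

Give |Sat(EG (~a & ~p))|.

Sat(~a) = {m1, m2}
Sat(~p) = {m0, m1, m2}
Sat(~a & ~p) = {m1, m2}
EG (~a & ~p): greatest fixpoint, start Z0 = {m1, m2}, keep only states in Sat with some successor in Z. Z1 = {m1}; fixed.
Sat(EG (~a & ~p)) = {m1}
|Sat(EG (~a & ~p))| = |{m1}| = 1.

1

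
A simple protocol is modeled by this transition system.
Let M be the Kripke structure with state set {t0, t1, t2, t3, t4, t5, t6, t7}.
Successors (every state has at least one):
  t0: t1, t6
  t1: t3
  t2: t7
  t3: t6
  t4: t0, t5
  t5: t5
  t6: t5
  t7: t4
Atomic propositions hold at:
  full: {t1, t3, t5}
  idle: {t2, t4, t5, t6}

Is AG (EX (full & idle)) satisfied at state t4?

Sat(full & idle) = {t5}
Sat(EX (full & idle)) = {s : some successor in {t5}} = {t4, t5, t6}
AG (EX (full & idle)): greatest fixpoint, start Z0 = {t4, t5, t6}, keep only states in Sat with every successor in Z. Z1 = {t5, t6}; fixed.
Sat(AG (EX (full & idle))) = {t5, t6}
t4 ∉ Sat(AG (EX (full & idle))) = {t5, t6}, so the formula does not hold at t4.

No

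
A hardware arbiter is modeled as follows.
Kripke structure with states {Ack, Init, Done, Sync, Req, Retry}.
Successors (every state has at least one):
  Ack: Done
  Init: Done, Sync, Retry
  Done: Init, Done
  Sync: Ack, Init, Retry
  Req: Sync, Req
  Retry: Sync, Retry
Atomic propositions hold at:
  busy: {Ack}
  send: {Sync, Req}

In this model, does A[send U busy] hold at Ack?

A[send U busy]: least fixpoint, start Z0 = Sat(busy) = {Ack}, add states in Sat(send) with every successor in Z. Already a fixed point.
Sat(A[send U busy]) = {Ack}
Ack ∈ Sat(A[send U busy]) = {Ack}, so the formula holds at Ack.

Yes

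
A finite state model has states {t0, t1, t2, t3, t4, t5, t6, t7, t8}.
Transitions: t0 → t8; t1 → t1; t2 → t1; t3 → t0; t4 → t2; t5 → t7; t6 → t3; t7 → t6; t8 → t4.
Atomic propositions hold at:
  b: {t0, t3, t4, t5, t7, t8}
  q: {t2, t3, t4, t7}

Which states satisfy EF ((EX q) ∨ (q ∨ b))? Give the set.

Sat(EX q) = {s : some successor in {t2, t3, t4, t7}} = {t4, t5, t6, t8}
Sat(q ∨ b) = {t0, t2, t3, t4, t5, t7, t8}
Sat((EX q) ∨ (q ∨ b)) = {t0, t2, t3, t4, t5, t6, t7, t8}
EF ((EX q) ∨ (q ∨ b)): least fixpoint, start Z0 = {t0, t2, t3, t4, t5, t6, t7, t8}, add states with some successor in Z. Already a fixed point.
Sat(EF ((EX q) ∨ (q ∨ b))) = {t0, t2, t3, t4, t5, t6, t7, t8}

{t0, t2, t3, t4, t5, t6, t7, t8}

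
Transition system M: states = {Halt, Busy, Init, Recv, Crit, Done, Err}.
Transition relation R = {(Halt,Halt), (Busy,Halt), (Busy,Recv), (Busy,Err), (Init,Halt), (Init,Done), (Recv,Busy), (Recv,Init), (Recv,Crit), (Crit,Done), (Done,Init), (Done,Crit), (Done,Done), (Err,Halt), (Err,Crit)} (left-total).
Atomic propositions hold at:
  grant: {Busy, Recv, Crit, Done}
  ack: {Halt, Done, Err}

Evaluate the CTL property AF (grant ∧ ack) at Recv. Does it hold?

No

Sat(grant ∧ ack) = {Done}
AF (grant ∧ ack): least fixpoint, start Z0 = {Done}, add states with every successor in Z. Z1 = {Crit, Done}; fixed.
Sat(AF (grant ∧ ack)) = {Crit, Done}
Recv ∉ Sat(AF (grant ∧ ack)) = {Crit, Done}, so the formula does not hold at Recv.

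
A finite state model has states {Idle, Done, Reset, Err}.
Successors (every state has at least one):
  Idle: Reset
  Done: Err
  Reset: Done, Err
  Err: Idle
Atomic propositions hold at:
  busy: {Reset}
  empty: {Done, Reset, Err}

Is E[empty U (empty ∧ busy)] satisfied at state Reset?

Yes

Sat(empty ∧ busy) = {Reset}
E[empty U (empty ∧ busy)]: least fixpoint, start Z0 = Sat((empty ∧ busy)) = {Reset}, add states in Sat(empty) with some successor in Z. Already a fixed point.
Sat(E[empty U (empty ∧ busy)]) = {Reset}
Reset ∈ Sat(E[empty U (empty ∧ busy)]) = {Reset}, so the formula holds at Reset.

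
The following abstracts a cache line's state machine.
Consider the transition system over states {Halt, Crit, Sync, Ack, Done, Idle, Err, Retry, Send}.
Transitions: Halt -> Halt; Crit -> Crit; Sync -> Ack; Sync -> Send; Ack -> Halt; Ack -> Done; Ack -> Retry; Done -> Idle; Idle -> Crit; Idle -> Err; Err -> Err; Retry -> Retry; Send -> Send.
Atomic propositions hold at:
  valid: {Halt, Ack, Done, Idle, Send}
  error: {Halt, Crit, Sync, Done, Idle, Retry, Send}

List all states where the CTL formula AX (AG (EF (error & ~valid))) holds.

{Crit, Retry}

Sat(~valid) = {Crit, Sync, Err, Retry}
Sat(error & ~valid) = {Crit, Sync, Retry}
EF (error & ~valid): least fixpoint, start Z0 = {Crit, Sync, Retry}, add states with some successor in Z. Z1 = {Crit, Sync, Ack, Idle, Retry}; Z2 = {Crit, Sync, Ack, Done, Idle, Retry}; fixed.
Sat(EF (error & ~valid)) = {Crit, Sync, Ack, Done, Idle, Retry}
AG (EF (error & ~valid)): greatest fixpoint, start Z0 = {Crit, Sync, Ack, Done, Idle, Retry}, keep only states in Sat with every successor in Z. Z1 = {Crit, Done, Retry}; Z2 = {Crit, Retry}; fixed.
Sat(AG (EF (error & ~valid))) = {Crit, Retry}
Sat(AX (AG (EF (error & ~valid)))) = {s : every successor in {Crit, Retry}} = {Crit, Retry}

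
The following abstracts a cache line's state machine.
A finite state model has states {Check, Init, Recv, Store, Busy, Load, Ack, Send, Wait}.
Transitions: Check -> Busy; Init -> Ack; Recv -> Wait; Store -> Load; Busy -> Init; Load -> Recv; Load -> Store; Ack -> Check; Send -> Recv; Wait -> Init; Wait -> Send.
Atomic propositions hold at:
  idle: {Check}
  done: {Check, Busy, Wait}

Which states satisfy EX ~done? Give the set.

{Init, Store, Busy, Load, Send, Wait}

Sat(~done) = {Init, Recv, Store, Load, Ack, Send}
Sat(EX ~done) = {s : some successor in {Init, Recv, Store, Load, Ack, Send}} = {Init, Store, Busy, Load, Send, Wait}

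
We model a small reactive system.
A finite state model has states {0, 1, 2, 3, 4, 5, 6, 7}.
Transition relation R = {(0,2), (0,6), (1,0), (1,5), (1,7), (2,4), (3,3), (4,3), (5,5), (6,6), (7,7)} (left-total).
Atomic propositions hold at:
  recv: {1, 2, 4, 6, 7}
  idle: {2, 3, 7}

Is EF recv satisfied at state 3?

EF recv: least fixpoint, start Z0 = {1, 2, 4, 6, 7}, add states with some successor in Z. Z1 = {0, 1, 2, 4, 6, 7}; fixed.
Sat(EF recv) = {0, 1, 2, 4, 6, 7}
3 ∉ Sat(EF recv) = {0, 1, 2, 4, 6, 7}, so the formula does not hold at 3.

No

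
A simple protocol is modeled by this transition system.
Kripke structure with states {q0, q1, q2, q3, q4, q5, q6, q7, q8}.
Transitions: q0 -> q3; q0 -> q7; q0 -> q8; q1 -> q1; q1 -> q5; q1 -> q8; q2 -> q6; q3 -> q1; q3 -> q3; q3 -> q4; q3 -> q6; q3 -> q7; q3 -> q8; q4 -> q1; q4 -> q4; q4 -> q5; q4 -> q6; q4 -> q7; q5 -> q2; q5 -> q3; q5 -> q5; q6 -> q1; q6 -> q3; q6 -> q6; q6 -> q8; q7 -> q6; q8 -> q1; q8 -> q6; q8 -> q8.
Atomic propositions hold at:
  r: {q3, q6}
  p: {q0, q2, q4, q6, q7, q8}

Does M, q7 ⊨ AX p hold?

Sat(AX p) = {s : every successor in {q0, q2, q4, q6, q7, q8}} = {q2, q7}
q7 ∈ Sat(AX p) = {q2, q7}, so the formula holds at q7.

Yes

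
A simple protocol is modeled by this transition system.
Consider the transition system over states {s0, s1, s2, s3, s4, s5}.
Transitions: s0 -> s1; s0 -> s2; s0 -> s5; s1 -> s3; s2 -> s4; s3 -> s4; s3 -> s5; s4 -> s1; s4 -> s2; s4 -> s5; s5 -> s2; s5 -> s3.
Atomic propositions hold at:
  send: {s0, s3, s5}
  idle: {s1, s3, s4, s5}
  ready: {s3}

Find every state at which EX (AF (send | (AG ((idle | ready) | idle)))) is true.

{s0, s1, s3, s4, s5}

Sat(idle | ready) = {s1, s3, s4, s5}
Sat((idle | ready) | idle) = {s1, s3, s4, s5}
AG ((idle | ready) | idle): greatest fixpoint, start Z0 = {s1, s3, s4, s5}, keep only states in Sat with every successor in Z. Z1 = {s1, s3}; Z2 = {s1}; Z3 = ∅; fixed.
Sat(AG ((idle | ready) | idle)) = ∅
Sat(send | (AG ((idle | ready) | idle))) = {s0, s3, s5}
AF (send | (AG ((idle | ready) | idle))): least fixpoint, start Z0 = {s0, s3, s5}, add states with every successor in Z. Z1 = {s0, s1, s3, s5}; fixed.
Sat(AF (send | (AG ((idle | ready) | idle)))) = {s0, s1, s3, s5}
Sat(EX (AF (send | (AG ((idle | ready) | idle))))) = {s : some successor in {s0, s1, s3, s5}} = {s0, s1, s3, s4, s5}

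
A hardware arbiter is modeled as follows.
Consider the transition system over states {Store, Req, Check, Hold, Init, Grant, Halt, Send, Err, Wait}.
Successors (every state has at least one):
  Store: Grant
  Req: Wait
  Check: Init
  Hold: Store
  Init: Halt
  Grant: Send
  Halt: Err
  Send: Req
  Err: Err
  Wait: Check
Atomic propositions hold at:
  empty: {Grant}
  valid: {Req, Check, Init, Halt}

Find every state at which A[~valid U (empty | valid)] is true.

Sat(~valid) = {Store, Hold, Grant, Send, Err, Wait}
Sat(empty | valid) = {Req, Check, Init, Grant, Halt}
A[~valid U (empty | valid)]: least fixpoint, start Z0 = Sat((empty | valid)) = {Req, Check, Init, Grant, Halt}, add states in Sat(~valid) with every successor in Z. Z1 = {Store, Req, Check, Init, Grant, Halt, Send, Wait}; Z2 = {Store, Req, Check, Hold, Init, Grant, Halt, Send, Wait}; fixed.
Sat(A[~valid U (empty | valid)]) = {Store, Req, Check, Hold, Init, Grant, Halt, Send, Wait}

{Store, Req, Check, Hold, Init, Grant, Halt, Send, Wait}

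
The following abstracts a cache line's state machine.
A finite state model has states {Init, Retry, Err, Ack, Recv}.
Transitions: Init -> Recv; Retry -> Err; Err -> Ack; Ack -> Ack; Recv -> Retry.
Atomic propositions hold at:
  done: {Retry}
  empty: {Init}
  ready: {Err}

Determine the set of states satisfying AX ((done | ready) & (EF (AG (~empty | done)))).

Sat(done | ready) = {Retry, Err}
Sat(~empty) = {Retry, Err, Ack, Recv}
Sat(~empty | done) = {Retry, Err, Ack, Recv}
AG (~empty | done): greatest fixpoint, start Z0 = {Retry, Err, Ack, Recv}, keep only states in Sat with every successor in Z. Already a fixed point.
Sat(AG (~empty | done)) = {Retry, Err, Ack, Recv}
EF (AG (~empty | done)): least fixpoint, start Z0 = {Retry, Err, Ack, Recv}, add states with some successor in Z. Z1 = {Init, Retry, Err, Ack, Recv}; fixed.
Sat(EF (AG (~empty | done))) = {Init, Retry, Err, Ack, Recv}
Sat((done | ready) & (EF (AG (~empty | done)))) = {Retry, Err}
Sat(AX ((done | ready) & (EF (AG (~empty | done))))) = {s : every successor in {Retry, Err}} = {Retry, Recv}

{Retry, Recv}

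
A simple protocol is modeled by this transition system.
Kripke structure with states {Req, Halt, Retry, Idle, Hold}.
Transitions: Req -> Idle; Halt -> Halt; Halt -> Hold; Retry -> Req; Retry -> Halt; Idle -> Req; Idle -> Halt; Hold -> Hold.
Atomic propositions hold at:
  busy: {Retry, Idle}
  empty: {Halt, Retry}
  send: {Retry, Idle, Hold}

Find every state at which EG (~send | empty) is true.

Sat(~send) = {Req, Halt}
Sat(~send | empty) = {Req, Halt, Retry}
EG (~send | empty): greatest fixpoint, start Z0 = {Req, Halt, Retry}, keep only states in Sat with some successor in Z. Z1 = {Halt, Retry}; fixed.
Sat(EG (~send | empty)) = {Halt, Retry}

{Halt, Retry}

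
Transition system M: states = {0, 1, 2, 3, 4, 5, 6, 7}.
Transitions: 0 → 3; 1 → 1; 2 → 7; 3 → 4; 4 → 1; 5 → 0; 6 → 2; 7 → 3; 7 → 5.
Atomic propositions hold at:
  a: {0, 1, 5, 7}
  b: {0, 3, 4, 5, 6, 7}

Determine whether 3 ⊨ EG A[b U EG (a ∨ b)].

Yes

Sat(a ∨ b) = {0, 1, 3, 4, 5, 6, 7}
EG (a ∨ b): greatest fixpoint, start Z0 = {0, 1, 3, 4, 5, 6, 7}, keep only states in Sat with some successor in Z. Z1 = {0, 1, 3, 4, 5, 7}; fixed.
Sat(EG (a ∨ b)) = {0, 1, 3, 4, 5, 7}
A[b U EG (a ∨ b)]: least fixpoint, start Z0 = Sat(EG (a ∨ b)) = {0, 1, 3, 4, 5, 7}, add states in Sat(b) with every successor in Z. Already a fixed point.
Sat(A[b U EG (a ∨ b)]) = {0, 1, 3, 4, 5, 7}
EG A[b U EG (a ∨ b)]: greatest fixpoint, start Z0 = {0, 1, 3, 4, 5, 7}, keep only states in Sat with some successor in Z. Already a fixed point.
Sat(EG A[b U EG (a ∨ b)]) = {0, 1, 3, 4, 5, 7}
3 ∈ Sat(EG A[b U EG (a ∨ b)]) = {0, 1, 3, 4, 5, 7}, so the formula holds at 3.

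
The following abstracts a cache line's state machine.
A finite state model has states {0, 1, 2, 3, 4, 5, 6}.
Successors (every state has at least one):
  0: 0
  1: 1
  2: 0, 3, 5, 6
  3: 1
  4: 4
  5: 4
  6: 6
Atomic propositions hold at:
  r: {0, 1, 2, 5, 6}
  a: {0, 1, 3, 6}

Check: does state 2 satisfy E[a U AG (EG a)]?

No

EG a: greatest fixpoint, start Z0 = {0, 1, 3, 6}, keep only states in Sat with some successor in Z. Already a fixed point.
Sat(EG a) = {0, 1, 3, 6}
AG (EG a): greatest fixpoint, start Z0 = {0, 1, 3, 6}, keep only states in Sat with every successor in Z. Already a fixed point.
Sat(AG (EG a)) = {0, 1, 3, 6}
E[a U AG (EG a)]: least fixpoint, start Z0 = Sat(AG (EG a)) = {0, 1, 3, 6}, add states in Sat(a) with some successor in Z. Already a fixed point.
Sat(E[a U AG (EG a)]) = {0, 1, 3, 6}
2 ∉ Sat(E[a U AG (EG a)]) = {0, 1, 3, 6}, so the formula does not hold at 2.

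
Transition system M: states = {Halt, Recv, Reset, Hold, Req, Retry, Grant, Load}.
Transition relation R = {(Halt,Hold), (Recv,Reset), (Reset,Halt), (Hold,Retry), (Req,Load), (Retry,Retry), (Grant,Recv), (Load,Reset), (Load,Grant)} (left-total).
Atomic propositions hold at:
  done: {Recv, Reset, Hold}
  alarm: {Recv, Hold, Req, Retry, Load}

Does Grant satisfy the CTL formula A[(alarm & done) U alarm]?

No

Sat(alarm & done) = {Recv, Hold}
A[(alarm & done) U alarm]: least fixpoint, start Z0 = Sat(alarm) = {Recv, Hold, Req, Retry, Load}, add states in Sat(alarm & done) with every successor in Z. Already a fixed point.
Sat(A[(alarm & done) U alarm]) = {Recv, Hold, Req, Retry, Load}
Grant ∉ Sat(A[(alarm & done) U alarm]) = {Recv, Hold, Req, Retry, Load}, so the formula does not hold at Grant.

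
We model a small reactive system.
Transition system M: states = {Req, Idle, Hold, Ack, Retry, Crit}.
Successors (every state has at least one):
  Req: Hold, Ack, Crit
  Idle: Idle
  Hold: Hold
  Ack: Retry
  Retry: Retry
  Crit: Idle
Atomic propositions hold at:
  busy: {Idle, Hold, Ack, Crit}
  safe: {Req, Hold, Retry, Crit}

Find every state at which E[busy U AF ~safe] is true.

{Idle, Ack, Crit}

Sat(~safe) = {Idle, Ack}
AF ~safe: least fixpoint, start Z0 = {Idle, Ack}, add states with every successor in Z. Z1 = {Idle, Ack, Crit}; fixed.
Sat(AF ~safe) = {Idle, Ack, Crit}
E[busy U AF ~safe]: least fixpoint, start Z0 = Sat(AF ~safe) = {Idle, Ack, Crit}, add states in Sat(busy) with some successor in Z. Already a fixed point.
Sat(E[busy U AF ~safe]) = {Idle, Ack, Crit}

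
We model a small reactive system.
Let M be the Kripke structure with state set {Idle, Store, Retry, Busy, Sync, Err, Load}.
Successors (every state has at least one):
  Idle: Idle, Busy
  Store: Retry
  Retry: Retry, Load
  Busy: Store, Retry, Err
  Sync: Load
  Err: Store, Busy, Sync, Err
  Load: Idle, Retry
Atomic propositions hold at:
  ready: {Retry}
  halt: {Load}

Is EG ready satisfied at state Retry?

EG ready: greatest fixpoint, start Z0 = {Retry}, keep only states in Sat with some successor in Z. Already a fixed point.
Sat(EG ready) = {Retry}
Retry ∈ Sat(EG ready) = {Retry}, so the formula holds at Retry.

Yes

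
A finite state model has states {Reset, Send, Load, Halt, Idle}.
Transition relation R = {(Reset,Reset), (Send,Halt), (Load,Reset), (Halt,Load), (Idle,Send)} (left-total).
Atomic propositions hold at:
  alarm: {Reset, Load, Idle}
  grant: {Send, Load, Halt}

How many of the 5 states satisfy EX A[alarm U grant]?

A[alarm U grant]: least fixpoint, start Z0 = Sat(grant) = {Send, Load, Halt}, add states in Sat(alarm) with every successor in Z. Z1 = {Send, Load, Halt, Idle}; fixed.
Sat(A[alarm U grant]) = {Send, Load, Halt, Idle}
Sat(EX A[alarm U grant]) = {s : some successor in {Send, Load, Halt, Idle}} = {Send, Halt, Idle}
|Sat(EX A[alarm U grant])| = |{Send, Halt, Idle}| = 3.

3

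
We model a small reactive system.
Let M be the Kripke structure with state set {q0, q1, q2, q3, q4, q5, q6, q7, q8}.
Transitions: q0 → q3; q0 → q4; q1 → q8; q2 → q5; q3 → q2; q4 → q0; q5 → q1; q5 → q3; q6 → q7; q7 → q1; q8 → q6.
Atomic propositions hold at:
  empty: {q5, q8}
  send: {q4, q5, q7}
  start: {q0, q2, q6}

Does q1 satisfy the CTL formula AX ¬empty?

Sat(¬empty) = {q0, q1, q2, q3, q4, q6, q7}
Sat(AX ¬empty) = {s : every successor in {q0, q1, q2, q3, q4, q6, q7}} = {q0, q3, q4, q5, q6, q7, q8}
q1 ∉ Sat(AX ¬empty) = {q0, q3, q4, q5, q6, q7, q8}, so the formula does not hold at q1.

No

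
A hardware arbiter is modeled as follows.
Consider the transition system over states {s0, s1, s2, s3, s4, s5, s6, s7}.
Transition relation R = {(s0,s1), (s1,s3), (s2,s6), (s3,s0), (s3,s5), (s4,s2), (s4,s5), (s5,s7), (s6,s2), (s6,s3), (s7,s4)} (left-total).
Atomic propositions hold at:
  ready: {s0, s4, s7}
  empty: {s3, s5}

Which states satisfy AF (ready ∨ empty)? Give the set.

Sat(ready ∨ empty) = {s0, s3, s4, s5, s7}
AF (ready ∨ empty): least fixpoint, start Z0 = {s0, s3, s4, s5, s7}, add states with every successor in Z. Z1 = {s0, s1, s3, s4, s5, s7}; fixed.
Sat(AF (ready ∨ empty)) = {s0, s1, s3, s4, s5, s7}

{s0, s1, s3, s4, s5, s7}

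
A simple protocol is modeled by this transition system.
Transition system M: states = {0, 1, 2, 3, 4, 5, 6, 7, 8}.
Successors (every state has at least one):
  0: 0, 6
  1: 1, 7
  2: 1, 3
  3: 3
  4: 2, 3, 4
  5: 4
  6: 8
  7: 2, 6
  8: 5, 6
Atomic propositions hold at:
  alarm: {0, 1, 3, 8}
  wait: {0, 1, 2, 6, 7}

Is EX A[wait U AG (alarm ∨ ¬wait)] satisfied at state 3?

Sat(¬wait) = {3, 4, 5, 8}
Sat(alarm ∨ ¬wait) = {0, 1, 3, 4, 5, 8}
AG (alarm ∨ ¬wait): greatest fixpoint, start Z0 = {0, 1, 3, 4, 5, 8}, keep only states in Sat with every successor in Z. Z1 = {3, 5}; Z2 = {3}; fixed.
Sat(AG (alarm ∨ ¬wait)) = {3}
A[wait U AG (alarm ∨ ¬wait)]: least fixpoint, start Z0 = Sat(AG (alarm ∨ ¬wait)) = {3}, add states in Sat(wait) with every successor in Z. Already a fixed point.
Sat(A[wait U AG (alarm ∨ ¬wait)]) = {3}
Sat(EX A[wait U AG (alarm ∨ ¬wait)]) = {s : some successor in {3}} = {2, 3, 4}
3 ∈ Sat(EX A[wait U AG (alarm ∨ ¬wait)]) = {2, 3, 4}, so the formula holds at 3.

Yes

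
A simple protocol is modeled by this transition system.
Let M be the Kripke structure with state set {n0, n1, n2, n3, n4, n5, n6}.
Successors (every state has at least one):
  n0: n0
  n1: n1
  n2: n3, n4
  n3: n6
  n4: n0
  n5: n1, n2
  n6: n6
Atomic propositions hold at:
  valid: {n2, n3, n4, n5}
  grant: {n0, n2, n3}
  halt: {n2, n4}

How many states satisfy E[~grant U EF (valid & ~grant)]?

Sat(~grant) = {n1, n4, n5, n6}
Sat(valid & ~grant) = {n4, n5}
EF (valid & ~grant): least fixpoint, start Z0 = {n4, n5}, add states with some successor in Z. Z1 = {n2, n4, n5}; fixed.
Sat(EF (valid & ~grant)) = {n2, n4, n5}
E[~grant U EF (valid & ~grant)]: least fixpoint, start Z0 = Sat(EF (valid & ~grant)) = {n2, n4, n5}, add states in Sat(~grant) with some successor in Z. Already a fixed point.
Sat(E[~grant U EF (valid & ~grant)]) = {n2, n4, n5}
|Sat(E[~grant U EF (valid & ~grant)])| = |{n2, n4, n5}| = 3.

3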